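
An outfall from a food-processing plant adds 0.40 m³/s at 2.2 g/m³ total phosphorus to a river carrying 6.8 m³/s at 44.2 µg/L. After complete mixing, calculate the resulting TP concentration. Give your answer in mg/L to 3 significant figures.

0.164 mg/L

44.2 µg/L = 0.0442 mg/L.
Conservation of mass across the mixing zone: C = (0.4·2.2 + 6.8·0.0442) / (0.4 + 6.8) = 1.181/7.2 = 0.164 mg/L.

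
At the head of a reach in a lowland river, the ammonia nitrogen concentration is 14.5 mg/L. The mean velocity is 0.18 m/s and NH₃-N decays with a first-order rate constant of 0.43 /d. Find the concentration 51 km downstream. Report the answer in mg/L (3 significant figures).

Travel time t = 51 km / 0.18 m/s = 5.1e+04/0.18 = 2.833e+05 s = 3.279 d.
First-order decay: C = 14.5·exp(−0.43·3.279) = 14.5·0.2441 = 3.54 mg/L.

3.54 mg/L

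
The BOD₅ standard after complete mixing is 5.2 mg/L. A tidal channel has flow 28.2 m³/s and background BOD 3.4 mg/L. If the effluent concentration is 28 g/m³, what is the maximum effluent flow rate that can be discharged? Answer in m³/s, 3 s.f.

Mass balance at complete mixing: C_std·(Q_w + Q_r) = Q_w·C_e + Q_r·C_b.
Rearranging, Q_w = Q_r·(C_std − C_b)/(C_e − C_std) = 28.2·(5.2 − 3.4) / (28 − 5.2) = 2.226 m³/s.

2.23 m³/s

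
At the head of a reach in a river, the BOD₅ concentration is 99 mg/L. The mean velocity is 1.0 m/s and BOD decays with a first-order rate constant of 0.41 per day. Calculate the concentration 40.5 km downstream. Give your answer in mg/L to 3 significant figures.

81.7 mg/L

Travel time t = 40.5 km / 1.0 m/s = 4.05e+04/1.0 = 4.05e+04 s = 0.4688 d.
First-order decay: C = 99·exp(−0.41·0.4688) = 99·0.8252 = 81.69 mg/L.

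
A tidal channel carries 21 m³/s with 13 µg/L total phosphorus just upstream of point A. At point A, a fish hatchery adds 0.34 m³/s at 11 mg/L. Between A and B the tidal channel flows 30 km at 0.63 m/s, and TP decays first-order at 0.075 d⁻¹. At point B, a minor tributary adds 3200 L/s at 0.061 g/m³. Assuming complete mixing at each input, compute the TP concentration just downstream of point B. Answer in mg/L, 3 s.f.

0.165 mg/L

13 µg/L = 0.013 mg/L.
After input A: C = (21·0.013 + 0.34·11) / 21.34 = 0.1881 mg/L.
Over the 30 km reach to input B (t = 4.762e+04 s = 0.5511 d), decay gives C = 0.1881·exp(−0.075·0.5511) = 0.1804 mg/L.
3200 L/s = 3.2 m³/s.
After input B: C = (21.34·0.1804 + 3.2·0.061) / 24.54 = 0.1649 mg/L.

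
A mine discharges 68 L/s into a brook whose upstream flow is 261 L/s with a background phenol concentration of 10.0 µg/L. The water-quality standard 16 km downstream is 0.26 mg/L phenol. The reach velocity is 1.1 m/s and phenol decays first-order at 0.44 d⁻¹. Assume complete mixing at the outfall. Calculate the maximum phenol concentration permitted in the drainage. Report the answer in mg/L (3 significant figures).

1.32 mg/L

68 L/s = 0.068 m³/s.
261 L/s = 0.261 m³/s.
10.0 µg/L = 0.01 mg/L.
Travel time to the compliance point: t = 1.6e+04/1.1 = 1.455e+04 s = 0.1684 d; decay factor exp(−0.44·0.1684) = 0.9286.
So the concentration just after mixing may be at most 0.26/0.9286 = 0.28 mg/L.
Mass balance: 0.28·0.329 = 0.068·Cₑ + 0.261·0.01.
Cₑ = (0.09212 − 0.00261) / 0.068 = 1.316 mg/L.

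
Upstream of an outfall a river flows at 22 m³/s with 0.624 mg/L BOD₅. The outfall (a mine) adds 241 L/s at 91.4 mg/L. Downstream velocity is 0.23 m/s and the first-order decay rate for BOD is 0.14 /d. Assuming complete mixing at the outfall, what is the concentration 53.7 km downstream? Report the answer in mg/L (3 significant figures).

1.10 mg/L

241 L/s = 0.241 m³/s.
After complete mixing, C₀ = (0.241·91.4 + 22·0.624) / 22.24 = 1.608 mg/L.
Travel time t = 5.37e+04 m / 0.23 m/s = 2.335e+05 s = 2.702 d.
C = 1.608·exp(−0.14·2.702) = 1.608·0.685 = 1.101 mg/L.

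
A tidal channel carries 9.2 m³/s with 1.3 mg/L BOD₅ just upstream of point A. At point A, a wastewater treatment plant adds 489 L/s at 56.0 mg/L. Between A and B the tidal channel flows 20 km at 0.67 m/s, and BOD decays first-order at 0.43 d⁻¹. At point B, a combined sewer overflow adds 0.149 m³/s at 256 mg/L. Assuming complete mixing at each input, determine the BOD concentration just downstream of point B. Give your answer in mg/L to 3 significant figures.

7.32 mg/L

489 L/s = 0.489 m³/s.
After input A: C = (9.2·1.3 + 0.489·56) / 9.689 = 4.061 mg/L.
Over the 20 km reach to input B (t = 2.985e+04 s = 0.3455 d), decay gives C = 4.061·exp(−0.43·0.3455) = 3.5 mg/L.
After input B: C = (9.689·3.5 + 0.149·256) / 9.838 = 7.324 mg/L.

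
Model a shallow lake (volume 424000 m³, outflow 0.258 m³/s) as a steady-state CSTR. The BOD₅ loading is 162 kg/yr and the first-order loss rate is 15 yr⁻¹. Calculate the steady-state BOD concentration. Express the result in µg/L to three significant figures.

11.2 µg/L

Outflow Q = 0.258 m³/s × 3.156e+07 s/yr = 8.142e+06 m³/yr.
Steady-state CSTR mass balance: W = Q·C + k·V·C, so C = W/(Q + kV).
Q + kV = 8.142e+06 + 15·424000 = 1.45e+07 m³/yr.
C = 162/1.45e+07 = 1.117e-05 kg/m³ = 0.01117 mg/L = 11.17 µg/L.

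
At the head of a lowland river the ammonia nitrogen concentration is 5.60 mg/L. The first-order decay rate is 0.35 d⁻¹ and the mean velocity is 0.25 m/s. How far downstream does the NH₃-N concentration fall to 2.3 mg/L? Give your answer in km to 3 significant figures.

From C = C₀·e^(−kt), t = ln(C₀/C)/k = ln(5.60/2.3)/0.35 = 0.8899/0.35 = 2.542 d.
Distance = v·t = 0.25 m/s × 2.197e+05 s = 5.492e+04 m = 54.92 km.

54.9 km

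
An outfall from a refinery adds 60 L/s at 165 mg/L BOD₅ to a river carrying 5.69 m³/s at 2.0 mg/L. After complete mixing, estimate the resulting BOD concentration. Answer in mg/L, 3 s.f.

3.70 mg/L

60 L/s = 0.06 m³/s.
By mass balance at complete mixing, C = (0.06·165 + 5.69·2) / (0.06 + 5.69) = 21.28/5.75 = 3.701 mg/L.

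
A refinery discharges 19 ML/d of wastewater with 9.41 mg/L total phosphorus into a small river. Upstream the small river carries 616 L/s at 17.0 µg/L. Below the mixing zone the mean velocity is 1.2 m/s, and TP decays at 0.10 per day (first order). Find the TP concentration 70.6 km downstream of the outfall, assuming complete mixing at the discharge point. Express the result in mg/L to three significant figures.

19 ML/d = 0.2199 m³/s.
616 L/s = 0.616 m³/s.
17.0 µg/L = 0.017 mg/L.
After complete mixing, C₀ = (0.2199·9.41 + 0.616·0.017) / 0.8359 = 2.488 mg/L.
Travel time t = 7.06e+04 m / 1.2 m/s = 5.883e+04 s = 0.6809 d.
C = 2.488·exp(−0.10·0.6809) = 2.488·0.9342 = 2.324 mg/L.

2.32 mg/L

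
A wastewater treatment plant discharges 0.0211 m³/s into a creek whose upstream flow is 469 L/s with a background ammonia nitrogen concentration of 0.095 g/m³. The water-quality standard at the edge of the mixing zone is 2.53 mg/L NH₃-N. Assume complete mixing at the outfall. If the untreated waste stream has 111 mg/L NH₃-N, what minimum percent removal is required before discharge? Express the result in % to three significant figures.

49.0 %

469 L/s = 0.469 m³/s.
Mass balance: 2.53·0.4901 = 0.0211·Cₑ + 0.469·0.095.
Cₑ = (1.24 − 0.04456) / 0.0211 = 56.65 mg/L.
Required removal = 1 − 56.65/111 = 48.96 %.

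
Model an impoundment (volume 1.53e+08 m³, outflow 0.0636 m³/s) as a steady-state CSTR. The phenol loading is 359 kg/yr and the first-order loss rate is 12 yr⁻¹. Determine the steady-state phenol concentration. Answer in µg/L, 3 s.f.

0.195 µg/L

Outflow Q = 0.0636 m³/s × 3.156e+07 s/yr = 2.007e+06 m³/yr.
Steady-state CSTR mass balance: W = Q·C + k·V·C, so C = W/(Q + kV).
Q + kV = 2.007e+06 + 12·1.53e+08 = 1.838e+09 m³/yr.
C = 359/1.838e+09 = 1.953e-07 kg/m³ = 0.0001953 mg/L = 0.1953 µg/L.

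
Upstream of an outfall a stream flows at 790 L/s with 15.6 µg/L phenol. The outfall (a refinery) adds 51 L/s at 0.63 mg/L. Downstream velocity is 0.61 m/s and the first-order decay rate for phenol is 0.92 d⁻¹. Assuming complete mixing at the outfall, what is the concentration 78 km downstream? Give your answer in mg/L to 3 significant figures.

51 L/s = 0.051 m³/s.
790 L/s = 0.79 m³/s.
15.6 µg/L = 0.0156 mg/L.
After complete mixing, C₀ = (0.051·0.63 + 0.79·0.0156) / 0.841 = 0.05286 mg/L.
Travel time t = 7.8e+04 m / 0.61 m/s = 1.279e+05 s = 1.48 d.
C = 0.05286·exp(−0.92·1.48) = 0.05286·0.2563 = 0.01355 mg/L.

0.0135 mg/L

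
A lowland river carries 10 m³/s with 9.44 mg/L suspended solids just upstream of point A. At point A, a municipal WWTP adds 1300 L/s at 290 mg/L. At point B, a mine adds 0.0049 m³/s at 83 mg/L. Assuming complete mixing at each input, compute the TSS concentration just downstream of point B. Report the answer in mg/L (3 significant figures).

41.7 mg/L

1300 L/s = 1.3 m³/s.
After input A: C = (10·9.44 + 1.3·290) / 11.3 = 41.72 mg/L.
After input B: C = (11.3·41.72 + 0.0049·83) / 11.3 = 41.73 mg/L.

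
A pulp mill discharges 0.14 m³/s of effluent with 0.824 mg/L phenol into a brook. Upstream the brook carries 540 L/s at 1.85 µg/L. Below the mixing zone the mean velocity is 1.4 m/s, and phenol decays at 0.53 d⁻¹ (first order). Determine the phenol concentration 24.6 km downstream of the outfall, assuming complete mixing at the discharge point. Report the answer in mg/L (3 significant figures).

540 L/s = 0.54 m³/s.
1.85 µg/L = 0.00185 mg/L.
After complete mixing, C₀ = (0.14·0.824 + 0.54·0.00185) / 0.68 = 0.1711 mg/L.
Travel time t = 2.46e+04 m / 1.4 m/s = 1.757e+04 s = 0.2034 d.
C = 0.1711·exp(−0.53·0.2034) = 0.1711·0.8978 = 0.1536 mg/L.

0.154 mg/L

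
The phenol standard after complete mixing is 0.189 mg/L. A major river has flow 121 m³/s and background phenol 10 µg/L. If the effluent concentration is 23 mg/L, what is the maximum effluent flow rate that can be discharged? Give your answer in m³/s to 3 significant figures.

0.949 m³/s

10 µg/L = 0.01 mg/L.
Mass balance at complete mixing: C_std·(Q_w + Q_r) = Q_w·C_e + Q_r·C_b.
Rearranging, Q_w = Q_r·(C_std − C_b)/(C_e − C_std) = 121·(0.189 − 0.01) / (23 − 0.189) = 0.9495 m³/s.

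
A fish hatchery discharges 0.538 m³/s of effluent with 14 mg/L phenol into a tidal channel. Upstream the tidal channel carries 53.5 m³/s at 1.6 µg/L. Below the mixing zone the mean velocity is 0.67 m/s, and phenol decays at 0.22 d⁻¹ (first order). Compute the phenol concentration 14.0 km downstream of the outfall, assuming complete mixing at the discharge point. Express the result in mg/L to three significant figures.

1.6 µg/L = 0.0016 mg/L.
After complete mixing, C₀ = (0.538·14 + 53.5·0.0016) / 54.04 = 0.141 mg/L.
Travel time t = 1.4e+04 m / 0.67 m/s = 2.09e+04 s = 0.2418 d.
C = 0.141·exp(−0.22·0.2418) = 0.141·0.9482 = 0.1337 mg/L.

0.134 mg/L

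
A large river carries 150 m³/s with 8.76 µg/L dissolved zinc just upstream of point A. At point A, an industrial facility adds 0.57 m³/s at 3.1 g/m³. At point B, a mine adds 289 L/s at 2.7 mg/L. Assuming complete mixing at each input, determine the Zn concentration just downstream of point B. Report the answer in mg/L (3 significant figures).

8.76 µg/L = 0.00876 mg/L.
After input A: C = (150·0.00876 + 0.57·3.1) / 150.6 = 0.02046 mg/L.
289 L/s = 0.289 m³/s.
After input B: C = (150.6·0.02046 + 0.289·2.7) / 150.9 = 0.0256 mg/L.

0.0256 mg/L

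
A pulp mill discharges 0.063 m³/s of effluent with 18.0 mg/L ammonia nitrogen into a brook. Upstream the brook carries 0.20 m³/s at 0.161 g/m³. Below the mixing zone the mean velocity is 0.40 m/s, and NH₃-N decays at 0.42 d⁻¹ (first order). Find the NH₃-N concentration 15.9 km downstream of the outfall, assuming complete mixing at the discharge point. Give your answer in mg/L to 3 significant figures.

After complete mixing, C₀ = (0.063·18 + 0.2·0.161) / 0.263 = 4.434 mg/L.
Travel time t = 1.59e+04 m / 0.40 m/s = 3.975e+04 s = 0.4601 d.
C = 4.434·exp(−0.42·0.4601) = 4.434·0.8243 = 3.655 mg/L.

3.66 mg/L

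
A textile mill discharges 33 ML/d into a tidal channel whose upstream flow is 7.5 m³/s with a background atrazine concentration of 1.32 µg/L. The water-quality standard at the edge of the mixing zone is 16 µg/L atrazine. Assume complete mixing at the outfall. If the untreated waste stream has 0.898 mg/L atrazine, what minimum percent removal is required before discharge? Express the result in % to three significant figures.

33 ML/d = 0.3819 m³/s.
1.32 µg/L = 0.00132 mg/L.
16 µg/L = 0.016 mg/L.
Mass balance: 0.016·7.882 = 0.3819·Cₑ + 7.5·0.00132.
Cₑ = (0.1261 − 0.0099) / 0.3819 = 0.3043 mg/L.
Required removal = 1 − 0.3043/0.898 = 66.12 %.

66.1 %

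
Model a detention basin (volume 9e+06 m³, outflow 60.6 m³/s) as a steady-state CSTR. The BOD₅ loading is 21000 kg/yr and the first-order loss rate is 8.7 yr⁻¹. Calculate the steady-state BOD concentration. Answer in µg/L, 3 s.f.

10.5 µg/L

Outflow Q = 60.6 m³/s × 3.156e+07 s/yr = 1.912e+09 m³/yr.
Steady-state CSTR mass balance: W = Q·C + k·V·C, so C = W/(Q + kV).
Q + kV = 1.912e+09 + 8.7·9e+06 = 1.991e+09 m³/yr.
C = 21000/1.991e+09 = 1.055e-05 kg/m³ = 0.01055 mg/L = 10.55 µg/L.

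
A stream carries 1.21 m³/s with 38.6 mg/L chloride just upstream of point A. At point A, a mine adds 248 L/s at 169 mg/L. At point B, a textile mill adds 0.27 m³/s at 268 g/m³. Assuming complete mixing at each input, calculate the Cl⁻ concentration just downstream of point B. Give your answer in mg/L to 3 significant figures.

93.2 mg/L

248 L/s = 0.248 m³/s.
After input A: C = (1.21·38.6 + 0.248·169) / 1.458 = 60.78 mg/L.
After input B: C = (1.458·60.78 + 0.27·268) / 1.728 = 93.16 mg/L.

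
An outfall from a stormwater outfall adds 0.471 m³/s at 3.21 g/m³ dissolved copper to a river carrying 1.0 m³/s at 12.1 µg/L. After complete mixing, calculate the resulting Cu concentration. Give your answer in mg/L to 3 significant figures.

12.1 µg/L = 0.0121 mg/L.
By mass balance at complete mixing, C = (0.471·3.21 + 1·0.0121) / (0.471 + 1) = 1.524/1.471 = 1.036 mg/L.

1.04 mg/L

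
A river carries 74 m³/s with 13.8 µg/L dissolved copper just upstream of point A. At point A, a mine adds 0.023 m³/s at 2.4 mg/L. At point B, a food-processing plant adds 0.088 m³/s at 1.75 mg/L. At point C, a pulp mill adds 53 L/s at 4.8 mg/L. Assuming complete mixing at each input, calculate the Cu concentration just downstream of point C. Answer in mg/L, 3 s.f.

13.8 µg/L = 0.0138 mg/L.
After input A: C = (74·0.0138 + 0.023·2.4) / 74.02 = 0.01454 mg/L.
After input B: C = (74.02·0.01454 + 0.088·1.75) / 74.11 = 0.0166 mg/L.
53 L/s = 0.053 m³/s.
After input C: C = (74.11·0.0166 + 0.053·4.8) / 74.16 = 0.02002 mg/L.

0.0200 mg/L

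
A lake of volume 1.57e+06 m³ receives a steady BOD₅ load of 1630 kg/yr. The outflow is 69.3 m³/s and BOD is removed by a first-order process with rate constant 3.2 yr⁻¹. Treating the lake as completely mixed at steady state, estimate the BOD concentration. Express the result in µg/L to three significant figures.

0.744 µg/L

Outflow Q = 69.3 m³/s × 3.156e+07 s/yr = 2.187e+09 m³/yr.
Steady-state CSTR mass balance: W = Q·C + k·V·C, so C = W/(Q + kV).
Q + kV = 2.187e+09 + 3.2·1.57e+06 = 2.192e+09 m³/yr.
C = 1630/2.192e+09 = 7.436e-07 kg/m³ = 0.0007436 mg/L = 0.7436 µg/L.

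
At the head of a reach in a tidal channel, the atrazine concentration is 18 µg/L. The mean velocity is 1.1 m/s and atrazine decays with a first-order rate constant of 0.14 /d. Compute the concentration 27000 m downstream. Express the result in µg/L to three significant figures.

17.3 µg/L

Travel time t = 27000 m / 1.1 m/s = 2.7e+04/1.1 = 2.455e+04 s = 0.2841 d.
First-order decay: C = 18·exp(−0.14·0.2841) = 18·0.961 = 17.3 µg/L.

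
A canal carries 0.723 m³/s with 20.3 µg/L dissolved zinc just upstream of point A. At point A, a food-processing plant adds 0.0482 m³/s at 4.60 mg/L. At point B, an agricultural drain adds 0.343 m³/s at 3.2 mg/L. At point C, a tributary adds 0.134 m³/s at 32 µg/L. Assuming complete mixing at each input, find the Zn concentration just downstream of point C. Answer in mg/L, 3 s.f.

1.07 mg/L

20.3 µg/L = 0.0203 mg/L.
After input A: C = (0.723·0.0203 + 0.0482·4.6) / 0.7712 = 0.3065 mg/L.
After input B: C = (0.7712·0.3065 + 0.343·3.2) / 1.114 = 1.197 mg/L.
32 µg/L = 0.032 mg/L.
After input C: C = (1.114·1.197 + 0.134·0.032) / 1.248 = 1.072 mg/L.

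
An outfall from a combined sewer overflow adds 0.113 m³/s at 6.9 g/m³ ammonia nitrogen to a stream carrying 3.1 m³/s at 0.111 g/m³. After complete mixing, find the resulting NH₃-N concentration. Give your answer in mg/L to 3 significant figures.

Flow-weighted mixing gives C = (0.113·6.9 + 3.1·0.111) / (0.113 + 3.1) = 1.124/3.213 = 0.3498 mg/L.

0.350 mg/L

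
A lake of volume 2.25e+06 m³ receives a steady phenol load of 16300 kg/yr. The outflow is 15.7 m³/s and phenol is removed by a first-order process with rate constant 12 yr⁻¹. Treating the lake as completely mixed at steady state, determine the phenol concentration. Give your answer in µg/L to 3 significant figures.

Outflow Q = 15.7 m³/s × 3.156e+07 s/yr = 4.955e+08 m³/yr.
Steady-state CSTR mass balance: W = Q·C + k·V·C, so C = W/(Q + kV).
Q + kV = 4.955e+08 + 12·2.25e+06 = 5.225e+08 m³/yr.
C = 16300/5.225e+08 = 3.12e-05 kg/m³ = 0.0312 mg/L = 31.2 µg/L.

31.2 µg/L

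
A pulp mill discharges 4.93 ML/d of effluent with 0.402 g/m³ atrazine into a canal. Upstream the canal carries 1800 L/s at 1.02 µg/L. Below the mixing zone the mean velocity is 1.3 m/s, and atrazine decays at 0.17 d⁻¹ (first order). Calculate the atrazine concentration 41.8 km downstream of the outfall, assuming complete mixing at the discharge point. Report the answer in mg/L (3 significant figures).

4.93 ML/d = 0.05706 m³/s.
1800 L/s = 1.8 m³/s.
1.02 µg/L = 0.00102 mg/L.
After complete mixing, C₀ = (0.05706·0.402 + 1.8·0.00102) / 1.857 = 0.01334 mg/L.
Travel time t = 4.18e+04 m / 1.3 m/s = 3.215e+04 s = 0.3722 d.
C = 0.01334·exp(−0.17·0.3722) = 0.01334·0.9387 = 0.01252 mg/L.

0.0125 mg/L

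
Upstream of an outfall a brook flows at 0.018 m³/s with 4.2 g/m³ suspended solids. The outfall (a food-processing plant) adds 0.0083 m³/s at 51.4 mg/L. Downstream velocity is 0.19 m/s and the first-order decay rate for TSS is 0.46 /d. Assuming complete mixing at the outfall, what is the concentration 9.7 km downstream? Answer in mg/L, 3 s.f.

After complete mixing, C₀ = (0.0083·51.4 + 0.018·4.2) / 0.0263 = 19.1 mg/L.
Travel time t = 9700 m / 0.19 m/s = 5.105e+04 s = 0.5909 d.
C = 19.1·exp(−0.46·0.5909) = 19.1·0.762 = 14.55 mg/L.

14.6 mg/L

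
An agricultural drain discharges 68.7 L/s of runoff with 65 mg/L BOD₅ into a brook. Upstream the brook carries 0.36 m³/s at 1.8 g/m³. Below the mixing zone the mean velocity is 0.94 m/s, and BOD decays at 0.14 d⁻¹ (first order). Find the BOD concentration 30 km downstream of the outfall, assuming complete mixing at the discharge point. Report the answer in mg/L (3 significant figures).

68.7 L/s = 0.0687 m³/s.
After complete mixing, C₀ = (0.0687·65 + 0.36·1.8) / 0.4287 = 11.93 mg/L.
Travel time t = 3e+04 m / 0.94 m/s = 3.191e+04 s = 0.3694 d.
C = 11.93·exp(−0.14·0.3694) = 11.93·0.9496 = 11.33 mg/L.

11.3 mg/L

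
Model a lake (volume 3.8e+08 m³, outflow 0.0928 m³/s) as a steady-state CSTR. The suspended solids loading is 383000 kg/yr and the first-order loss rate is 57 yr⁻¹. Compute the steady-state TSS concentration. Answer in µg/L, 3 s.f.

17.7 µg/L

Outflow Q = 0.0928 m³/s × 3.156e+07 s/yr = 2.929e+06 m³/yr.
Steady-state CSTR mass balance: W = Q·C + k·V·C, so C = W/(Q + kV).
Q + kV = 2.929e+06 + 57·3.8e+08 = 2.166e+10 m³/yr.
C = 383000/2.166e+10 = 1.768e-05 kg/m³ = 0.01768 mg/L = 17.68 µg/L.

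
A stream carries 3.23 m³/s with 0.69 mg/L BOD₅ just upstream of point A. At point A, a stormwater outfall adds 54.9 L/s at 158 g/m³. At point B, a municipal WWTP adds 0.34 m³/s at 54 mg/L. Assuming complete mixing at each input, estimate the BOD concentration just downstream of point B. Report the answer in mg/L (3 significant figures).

8.07 mg/L

54.9 L/s = 0.0549 m³/s.
After input A: C = (3.23·0.69 + 0.0549·158) / 3.285 = 3.319 mg/L.
After input B: C = (3.285·3.319 + 0.34·54) / 3.625 = 8.073 mg/L.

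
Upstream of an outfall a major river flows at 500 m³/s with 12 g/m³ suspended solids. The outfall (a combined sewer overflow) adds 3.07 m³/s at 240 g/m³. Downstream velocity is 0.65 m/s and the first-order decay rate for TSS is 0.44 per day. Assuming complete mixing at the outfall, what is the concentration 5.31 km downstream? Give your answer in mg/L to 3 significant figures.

12.8 mg/L

After complete mixing, C₀ = (3.07·240 + 500·12) / 503.1 = 13.39 mg/L.
Travel time t = 5310 m / 0.65 m/s = 8169 s = 0.09455 d.
C = 13.39·exp(−0.44·0.09455) = 13.39·0.9593 = 12.85 mg/L.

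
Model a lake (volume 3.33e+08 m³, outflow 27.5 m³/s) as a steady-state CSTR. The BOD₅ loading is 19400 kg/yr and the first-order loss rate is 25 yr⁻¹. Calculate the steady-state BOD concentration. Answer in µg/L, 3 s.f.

Outflow Q = 27.5 m³/s × 3.156e+07 s/yr = 8.678e+08 m³/yr.
Steady-state CSTR mass balance: W = Q·C + k·V·C, so C = W/(Q + kV).
Q + kV = 8.678e+08 + 25·3.33e+08 = 9.193e+09 m³/yr.
C = 19400/9.193e+09 = 2.11e-06 kg/m³ = 0.00211 mg/L = 2.11 µg/L.

2.11 µg/L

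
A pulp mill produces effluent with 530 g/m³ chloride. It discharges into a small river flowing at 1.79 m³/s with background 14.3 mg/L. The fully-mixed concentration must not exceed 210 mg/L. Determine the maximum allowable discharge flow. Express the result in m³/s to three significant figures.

Mass balance at complete mixing: C_std·(Q_w + Q_r) = Q_w·C_e + Q_r·C_b.
Rearranging, Q_w = Q_r·(C_std − C_b)/(C_e − C_std) = 1.79·(210 − 14.3) / (530 − 210) = 1.095 m³/s.

1.09 m³/s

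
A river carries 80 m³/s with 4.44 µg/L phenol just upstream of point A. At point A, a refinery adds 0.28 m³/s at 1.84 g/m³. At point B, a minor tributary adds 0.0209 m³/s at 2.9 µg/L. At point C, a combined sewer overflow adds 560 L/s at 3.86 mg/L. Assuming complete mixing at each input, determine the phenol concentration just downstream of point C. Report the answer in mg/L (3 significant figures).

4.44 µg/L = 0.00444 mg/L.
After input A: C = (80·0.00444 + 0.28·1.84) / 80.28 = 0.01084 mg/L.
2.9 µg/L = 0.0029 mg/L.
After input B: C = (80.28·0.01084 + 0.0209·0.0029) / 80.3 = 0.01084 mg/L.
560 L/s = 0.56 m³/s.
After input C: C = (80.3·0.01084 + 0.56·3.86) / 80.86 = 0.0375 mg/L.

0.0375 mg/L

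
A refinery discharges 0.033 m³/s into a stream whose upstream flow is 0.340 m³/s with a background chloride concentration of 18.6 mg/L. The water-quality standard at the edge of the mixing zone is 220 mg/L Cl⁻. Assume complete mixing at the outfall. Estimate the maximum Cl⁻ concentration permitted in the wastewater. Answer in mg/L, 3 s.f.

Mass balance: 220·0.373 = 0.033·Cₑ + 0.34·18.6.
Cₑ = (82.06 − 6.324) / 0.033 = 2295 mg/L.

2300 mg/L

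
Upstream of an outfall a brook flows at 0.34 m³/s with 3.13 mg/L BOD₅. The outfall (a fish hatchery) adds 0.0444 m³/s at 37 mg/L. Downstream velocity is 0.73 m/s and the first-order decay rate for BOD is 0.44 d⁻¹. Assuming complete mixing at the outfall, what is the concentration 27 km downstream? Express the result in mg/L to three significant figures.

After complete mixing, C₀ = (0.0444·37 + 0.34·3.13) / 0.3844 = 7.042 mg/L.
Travel time t = 2.7e+04 m / 0.73 m/s = 3.699e+04 s = 0.4281 d.
C = 7.042·exp(−0.44·0.4281) = 7.042·0.8283 = 5.833 mg/L.

5.83 mg/L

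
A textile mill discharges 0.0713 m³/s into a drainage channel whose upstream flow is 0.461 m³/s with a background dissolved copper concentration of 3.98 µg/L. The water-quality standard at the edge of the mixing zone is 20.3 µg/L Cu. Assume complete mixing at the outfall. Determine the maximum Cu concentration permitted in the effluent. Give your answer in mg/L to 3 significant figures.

0.126 mg/L

3.98 µg/L = 0.00398 mg/L.
20.3 µg/L = 0.0203 mg/L.
Mass balance: 0.0203·0.5323 = 0.0713·Cₑ + 0.461·0.00398.
Cₑ = (0.01081 − 0.001835) / 0.0713 = 0.1258 mg/L.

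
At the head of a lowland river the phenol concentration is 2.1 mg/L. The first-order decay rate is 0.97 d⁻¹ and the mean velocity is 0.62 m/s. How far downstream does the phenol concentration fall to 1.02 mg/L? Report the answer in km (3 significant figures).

39.9 km

From C = C₀·e^(−kt), t = ln(C₀/C)/k = ln(2.1/1.02)/0.97 = 0.7221/0.97 = 0.7445 d.
Distance = v·t = 0.62 m/s × 6.432e+04 s = 3.988e+04 m = 39.88 km.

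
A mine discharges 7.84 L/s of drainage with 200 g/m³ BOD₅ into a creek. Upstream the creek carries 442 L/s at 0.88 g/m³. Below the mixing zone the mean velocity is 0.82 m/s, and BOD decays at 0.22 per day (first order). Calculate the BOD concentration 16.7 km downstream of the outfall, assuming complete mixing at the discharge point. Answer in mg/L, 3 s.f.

4.13 mg/L

7.84 L/s = 0.00784 m³/s.
442 L/s = 0.442 m³/s.
After complete mixing, C₀ = (0.00784·200 + 0.442·0.88) / 0.4498 = 4.35 mg/L.
Travel time t = 1.67e+04 m / 0.82 m/s = 2.037e+04 s = 0.2357 d.
C = 4.35·exp(−0.22·0.2357) = 4.35·0.9495 = 4.13 mg/L.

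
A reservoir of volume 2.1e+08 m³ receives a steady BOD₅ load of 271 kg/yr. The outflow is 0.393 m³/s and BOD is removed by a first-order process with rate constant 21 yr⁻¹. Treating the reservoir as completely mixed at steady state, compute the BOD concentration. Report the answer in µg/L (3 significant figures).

Outflow Q = 0.393 m³/s × 3.156e+07 s/yr = 1.24e+07 m³/yr.
Steady-state CSTR mass balance: W = Q·C + k·V·C, so C = W/(Q + kV).
Q + kV = 1.24e+07 + 21·2.1e+08 = 4.422e+09 m³/yr.
C = 271/4.422e+09 = 6.128e-08 kg/m³ = 6.128e-05 mg/L = 0.06128 µg/L.

0.0613 µg/L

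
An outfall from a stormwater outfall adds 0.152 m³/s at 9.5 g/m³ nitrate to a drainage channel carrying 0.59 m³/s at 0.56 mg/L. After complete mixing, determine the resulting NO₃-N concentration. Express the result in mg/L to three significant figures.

Conservation of mass across the mixing zone: C = (0.152·9.5 + 0.59·0.56) / (0.152 + 0.59) = 1.774/0.742 = 2.391 mg/L.

2.39 mg/L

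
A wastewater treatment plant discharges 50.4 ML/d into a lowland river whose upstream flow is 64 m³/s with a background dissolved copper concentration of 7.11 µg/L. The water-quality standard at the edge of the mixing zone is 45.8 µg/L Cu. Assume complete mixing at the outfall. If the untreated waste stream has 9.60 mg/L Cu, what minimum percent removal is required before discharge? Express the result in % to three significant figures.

50.4 ML/d = 0.5833 m³/s.
7.11 µg/L = 0.00711 mg/L.
45.8 µg/L = 0.0458 mg/L.
Mass balance: 0.0458·64.58 = 0.5833·Cₑ + 64·0.00711.
Cₑ = (2.958 − 0.455) / 0.5833 = 4.291 mg/L.
Required removal = 1 − 4.291/9.60 = 55.31 %.

55.3 %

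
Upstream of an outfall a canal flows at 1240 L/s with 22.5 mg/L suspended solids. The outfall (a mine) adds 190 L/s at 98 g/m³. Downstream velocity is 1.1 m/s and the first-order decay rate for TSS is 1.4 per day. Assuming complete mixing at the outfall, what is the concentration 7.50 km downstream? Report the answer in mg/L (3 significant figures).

29.1 mg/L

190 L/s = 0.19 m³/s.
1240 L/s = 1.24 m³/s.
After complete mixing, C₀ = (0.19·98 + 1.24·22.5) / 1.43 = 32.53 mg/L.
Travel time t = 7500 m / 1.1 m/s = 6818 s = 0.07891 d.
C = 32.53·exp(−1.4·0.07891) = 32.53·0.8954 = 29.13 mg/L.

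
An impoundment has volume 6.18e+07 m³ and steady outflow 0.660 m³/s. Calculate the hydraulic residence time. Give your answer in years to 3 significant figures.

2.97 yr

Q = 0.660 m³/s × 3.156e+07 s/yr = 2.083e+07 m³/yr.
Hydraulic residence time τ = V/Q = 6.18e+07/2.083e+07 = 2.967 yr.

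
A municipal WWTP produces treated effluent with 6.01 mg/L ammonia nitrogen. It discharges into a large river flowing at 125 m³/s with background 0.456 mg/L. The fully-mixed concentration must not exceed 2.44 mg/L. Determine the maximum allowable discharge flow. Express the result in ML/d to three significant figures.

6000 ML/d

Mass balance at complete mixing: C_std·(Q_w + Q_r) = Q_w·C_e + Q_r·C_b.
Rearranging, Q_w = Q_r·(C_std − C_b)/(C_e − C_std) = 125·(2.44 − 0.456) / (6.01 − 2.44) = 69.47 m³/s.
= 6002 ML/d.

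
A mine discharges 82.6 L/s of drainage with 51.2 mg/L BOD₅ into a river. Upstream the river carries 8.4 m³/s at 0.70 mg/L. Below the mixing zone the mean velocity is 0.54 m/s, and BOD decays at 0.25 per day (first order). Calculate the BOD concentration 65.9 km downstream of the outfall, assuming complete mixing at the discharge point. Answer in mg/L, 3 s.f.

82.6 L/s = 0.0826 m³/s.
After complete mixing, C₀ = (0.0826·51.2 + 8.4·0.7) / 8.483 = 1.192 mg/L.
Travel time t = 6.59e+04 m / 0.54 m/s = 1.22e+05 s = 1.412 d.
C = 1.192·exp(−0.25·1.412) = 1.192·0.7025 = 0.8372 mg/L.

0.837 mg/L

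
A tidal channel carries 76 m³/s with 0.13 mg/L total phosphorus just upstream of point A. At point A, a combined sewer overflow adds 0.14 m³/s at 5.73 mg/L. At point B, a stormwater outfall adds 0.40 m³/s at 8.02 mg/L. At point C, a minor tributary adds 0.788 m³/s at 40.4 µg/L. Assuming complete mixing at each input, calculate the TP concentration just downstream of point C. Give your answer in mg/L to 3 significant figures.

After input A: C = (76·0.13 + 0.14·5.73) / 76.14 = 0.1403 mg/L.
After input B: C = (76.14·0.1403 + 0.4·8.02) / 76.54 = 0.1815 mg/L.
40.4 µg/L = 0.0404 mg/L.
After input C: C = (76.54·0.1815 + 0.788·0.0404) / 77.33 = 0.18 mg/L.

0.180 mg/L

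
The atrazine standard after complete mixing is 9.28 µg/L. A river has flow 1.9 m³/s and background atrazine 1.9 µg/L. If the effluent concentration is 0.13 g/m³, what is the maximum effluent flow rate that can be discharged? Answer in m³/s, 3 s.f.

1.9 µg/L = 0.0019 mg/L.
9.28 µg/L = 0.00928 mg/L.
Mass balance at complete mixing: C_std·(Q_w + Q_r) = Q_w·C_e + Q_r·C_b.
Rearranging, Q_w = Q_r·(C_std − C_b)/(C_e − C_std) = 1.9·(0.00928 − 0.0019) / (0.13 − 0.00928) = 0.1162 m³/s.

0.116 m³/s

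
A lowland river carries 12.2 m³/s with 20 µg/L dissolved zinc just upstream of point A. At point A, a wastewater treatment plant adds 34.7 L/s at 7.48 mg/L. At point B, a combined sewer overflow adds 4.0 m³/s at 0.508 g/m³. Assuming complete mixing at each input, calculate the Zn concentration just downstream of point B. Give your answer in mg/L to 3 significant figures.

0.156 mg/L

20 µg/L = 0.02 mg/L.
34.7 L/s = 0.0347 m³/s.
After input A: C = (12.2·0.02 + 0.0347·7.48) / 12.23 = 0.04116 mg/L.
After input B: C = (12.23·0.04116 + 4·0.508) / 16.23 = 0.1562 mg/L.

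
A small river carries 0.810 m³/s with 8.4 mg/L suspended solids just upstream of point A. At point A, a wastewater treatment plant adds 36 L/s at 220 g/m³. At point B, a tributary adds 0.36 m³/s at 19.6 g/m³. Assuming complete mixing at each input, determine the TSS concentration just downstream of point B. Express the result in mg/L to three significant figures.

36 L/s = 0.036 m³/s.
After input A: C = (0.81·8.4 + 0.036·220) / 0.846 = 17.4 mg/L.
After input B: C = (0.846·17.4 + 0.36·19.6) / 1.206 = 18.06 mg/L.

18.1 mg/L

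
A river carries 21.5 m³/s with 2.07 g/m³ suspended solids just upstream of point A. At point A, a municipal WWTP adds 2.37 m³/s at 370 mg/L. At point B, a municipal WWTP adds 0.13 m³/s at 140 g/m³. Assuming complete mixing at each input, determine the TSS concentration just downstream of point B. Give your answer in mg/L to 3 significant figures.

39.2 mg/L

After input A: C = (21.5·2.07 + 2.37·370) / 23.87 = 38.6 mg/L.
After input B: C = (23.87·38.6 + 0.13·140) / 24 = 39.15 mg/L.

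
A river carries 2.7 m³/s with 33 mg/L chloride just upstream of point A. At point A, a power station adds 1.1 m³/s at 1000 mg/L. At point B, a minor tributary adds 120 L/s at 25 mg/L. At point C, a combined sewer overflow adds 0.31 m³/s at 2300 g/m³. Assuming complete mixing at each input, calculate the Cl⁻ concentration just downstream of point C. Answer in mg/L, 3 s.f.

450 mg/L

After input A: C = (2.7·33 + 1.1·1000) / 3.8 = 312.9 mg/L.
120 L/s = 0.12 m³/s.
After input B: C = (3.8·312.9 + 0.12·25) / 3.92 = 304.1 mg/L.
After input C: C = (3.92·304.1 + 0.31·2300) / 4.23 = 450.4 mg/L.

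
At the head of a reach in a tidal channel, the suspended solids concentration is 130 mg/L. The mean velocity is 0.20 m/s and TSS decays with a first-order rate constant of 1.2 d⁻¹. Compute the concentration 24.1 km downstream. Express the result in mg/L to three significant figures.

24.4 mg/L

Travel time t = 24.1 km / 0.20 m/s = 2.41e+04/0.20 = 1.205e+05 s = 1.395 d.
First-order decay: C = 130·exp(−1.2·1.395) = 130·0.1876 = 24.38 mg/L.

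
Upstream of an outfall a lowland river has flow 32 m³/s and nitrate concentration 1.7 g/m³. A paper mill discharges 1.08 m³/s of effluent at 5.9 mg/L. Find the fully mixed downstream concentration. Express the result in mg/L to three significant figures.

1.84 mg/L

By mass balance at complete mixing, C = (1.08·5.9 + 32·1.7) / (1.08 + 32) = 60.77/33.08 = 1.837 mg/L.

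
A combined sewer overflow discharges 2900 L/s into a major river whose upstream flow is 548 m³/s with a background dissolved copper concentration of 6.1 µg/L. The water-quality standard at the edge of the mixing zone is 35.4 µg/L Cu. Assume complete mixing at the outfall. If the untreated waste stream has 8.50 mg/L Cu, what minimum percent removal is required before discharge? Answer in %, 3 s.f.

2900 L/s = 2.9 m³/s.
6.1 µg/L = 0.0061 mg/L.
35.4 µg/L = 0.0354 mg/L.
Mass balance: 0.0354·550.9 = 2.9·Cₑ + 548·0.0061.
Cₑ = (19.5 − 3.343) / 2.9 = 5.572 mg/L.
Required removal = 1 − 5.572/8.50 = 34.45 %.

34.4 %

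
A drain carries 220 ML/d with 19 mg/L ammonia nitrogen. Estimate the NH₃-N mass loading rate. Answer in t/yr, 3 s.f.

220 ML/d = 2.546 m³/s.
Mass flux = Q·C = 2.546 m³/s × 19 g/m³ = 48.38 g/s.
= 48.38 g/s × 31.56 = 1527 t/yr.

1530 t/yr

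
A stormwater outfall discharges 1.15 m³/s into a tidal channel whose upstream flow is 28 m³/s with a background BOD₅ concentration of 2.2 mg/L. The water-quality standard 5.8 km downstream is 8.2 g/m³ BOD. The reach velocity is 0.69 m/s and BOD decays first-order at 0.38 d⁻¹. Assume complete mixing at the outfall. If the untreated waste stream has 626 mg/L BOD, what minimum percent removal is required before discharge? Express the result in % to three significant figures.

74.1 %

Travel time to the compliance point: t = 5800/0.69 = 8406 s = 0.09729 d; decay factor exp(−0.38·0.09729) = 0.9637.
So the concentration just after mixing may be at most 8.2/0.9637 = 8.509 mg/L.
Mass balance: 8.509·29.15 = 1.15·Cₑ + 28·2.2.
Cₑ = (248 − 61.6) / 1.15 = 162.1 mg/L.
Required removal = 1 − 162.1/626 = 74.1 %.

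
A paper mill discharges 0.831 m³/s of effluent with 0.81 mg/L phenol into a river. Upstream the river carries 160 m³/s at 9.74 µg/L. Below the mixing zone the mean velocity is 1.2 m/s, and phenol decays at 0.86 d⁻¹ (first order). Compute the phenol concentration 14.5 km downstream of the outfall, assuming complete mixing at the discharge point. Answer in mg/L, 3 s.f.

0.0123 mg/L

9.74 µg/L = 0.00974 mg/L.
After complete mixing, C₀ = (0.831·0.81 + 160·0.00974) / 160.8 = 0.01387 mg/L.
Travel time t = 1.45e+04 m / 1.2 m/s = 1.208e+04 s = 0.1399 d.
C = 0.01387·exp(−0.86·0.1399) = 0.01387·0.8867 = 0.0123 mg/L.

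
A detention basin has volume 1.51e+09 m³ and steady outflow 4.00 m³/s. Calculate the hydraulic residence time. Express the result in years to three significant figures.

Q = 4.00 m³/s × 3.156e+07 s/yr = 1.262e+08 m³/yr.
Hydraulic residence time τ = V/Q = 1.51e+09/1.262e+08 = 11.96 yr.

12.0 yr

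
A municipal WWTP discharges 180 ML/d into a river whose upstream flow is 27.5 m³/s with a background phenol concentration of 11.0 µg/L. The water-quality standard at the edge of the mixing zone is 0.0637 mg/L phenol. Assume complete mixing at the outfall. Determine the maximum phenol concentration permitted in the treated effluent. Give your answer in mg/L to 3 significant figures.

0.759 mg/L

180 ML/d = 2.083 m³/s.
11.0 µg/L = 0.011 mg/L.
Mass balance: 0.0637·29.58 = 2.083·Cₑ + 27.5·0.011.
Cₑ = (1.884 − 0.3025) / 2.083 = 0.7593 mg/L.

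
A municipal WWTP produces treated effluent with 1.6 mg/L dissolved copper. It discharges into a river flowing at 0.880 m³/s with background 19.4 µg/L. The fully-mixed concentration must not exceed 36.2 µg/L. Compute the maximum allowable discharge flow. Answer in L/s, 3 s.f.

9.45 L/s

19.4 µg/L = 0.0194 mg/L.
36.2 µg/L = 0.0362 mg/L.
Mass balance at complete mixing: C_std·(Q_w + Q_r) = Q_w·C_e + Q_r·C_b.
Rearranging, Q_w = Q_r·(C_std − C_b)/(C_e − C_std) = 0.880·(0.0362 − 0.0194) / (1.6 − 0.0362) = 0.009454 m³/s.
= 9.454 L/s.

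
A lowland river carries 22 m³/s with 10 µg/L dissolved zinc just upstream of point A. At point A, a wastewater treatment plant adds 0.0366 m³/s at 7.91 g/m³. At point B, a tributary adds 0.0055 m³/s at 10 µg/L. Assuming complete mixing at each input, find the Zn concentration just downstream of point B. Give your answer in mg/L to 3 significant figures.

0.0231 mg/L

10 µg/L = 0.01 mg/L.
After input A: C = (22·0.01 + 0.0366·7.91) / 22.04 = 0.02312 mg/L.
10 µg/L = 0.01 mg/L.
After input B: C = (22.04·0.02312 + 0.0055·0.01) / 22.04 = 0.02312 mg/L.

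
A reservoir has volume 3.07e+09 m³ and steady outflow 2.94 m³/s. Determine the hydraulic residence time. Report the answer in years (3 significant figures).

Q = 2.94 m³/s × 3.156e+07 s/yr = 9.278e+07 m³/yr.
Hydraulic residence time τ = V/Q = 3.07e+09/9.278e+07 = 33.09 yr.

33.1 yr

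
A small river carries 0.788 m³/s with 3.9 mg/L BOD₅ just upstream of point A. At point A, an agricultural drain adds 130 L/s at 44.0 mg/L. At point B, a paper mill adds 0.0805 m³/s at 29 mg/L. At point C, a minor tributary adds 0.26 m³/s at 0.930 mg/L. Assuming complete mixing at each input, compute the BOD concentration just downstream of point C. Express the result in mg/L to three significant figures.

9.03 mg/L

130 L/s = 0.13 m³/s.
After input A: C = (0.788·3.9 + 0.13·44) / 0.918 = 9.579 mg/L.
After input B: C = (0.918·9.579 + 0.0805·29) / 0.9985 = 11.14 mg/L.
After input C: C = (0.9985·11.14 + 0.26·0.93) / 1.259 = 9.034 mg/L.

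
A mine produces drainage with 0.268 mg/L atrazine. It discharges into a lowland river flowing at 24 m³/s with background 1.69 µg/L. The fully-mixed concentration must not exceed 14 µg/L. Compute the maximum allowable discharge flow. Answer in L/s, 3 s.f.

1160 L/s

1.69 µg/L = 0.00169 mg/L.
14 µg/L = 0.014 mg/L.
Mass balance at complete mixing: C_std·(Q_w + Q_r) = Q_w·C_e + Q_r·C_b.
Rearranging, Q_w = Q_r·(C_std − C_b)/(C_e − C_std) = 24·(0.014 − 0.00169) / (0.268 − 0.014) = 1.163 m³/s.
= 1163 L/s.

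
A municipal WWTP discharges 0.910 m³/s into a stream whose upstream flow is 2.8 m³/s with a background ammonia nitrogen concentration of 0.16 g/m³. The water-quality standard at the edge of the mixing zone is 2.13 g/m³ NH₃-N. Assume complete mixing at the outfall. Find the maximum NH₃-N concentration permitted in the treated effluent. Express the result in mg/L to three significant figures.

Mass balance: 2.13·3.71 = 0.91·Cₑ + 2.8·0.16.
Cₑ = (7.902 − 0.448) / 0.91 = 8.192 mg/L.

8.19 mg/L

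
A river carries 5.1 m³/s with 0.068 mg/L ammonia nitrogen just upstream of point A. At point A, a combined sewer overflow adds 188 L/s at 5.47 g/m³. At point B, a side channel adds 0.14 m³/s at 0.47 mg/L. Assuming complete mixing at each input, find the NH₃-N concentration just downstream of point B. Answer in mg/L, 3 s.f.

0.265 mg/L

188 L/s = 0.188 m³/s.
After input A: C = (5.1·0.068 + 0.188·5.47) / 5.288 = 0.2601 mg/L.
After input B: C = (5.288·0.2601 + 0.14·0.47) / 5.428 = 0.2655 mg/L.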